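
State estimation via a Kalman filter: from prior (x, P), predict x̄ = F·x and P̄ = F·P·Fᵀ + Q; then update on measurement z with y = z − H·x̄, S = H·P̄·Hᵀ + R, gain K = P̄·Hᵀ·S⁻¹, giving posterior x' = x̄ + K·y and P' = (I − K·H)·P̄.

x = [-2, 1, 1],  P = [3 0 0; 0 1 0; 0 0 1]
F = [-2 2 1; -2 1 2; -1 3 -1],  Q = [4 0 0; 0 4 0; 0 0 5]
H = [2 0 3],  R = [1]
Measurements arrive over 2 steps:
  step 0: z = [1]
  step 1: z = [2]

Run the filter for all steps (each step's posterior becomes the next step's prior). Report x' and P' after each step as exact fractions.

step 0: x̄ = F·x = [7, 7, 4]
step 0: P̄ = F·P·Fᵀ + Q = [21 16 11; 16 21 7; 11 7 18]
step 0: y = z − H·x̄ = [-25]
step 0: S = H·P̄·Hᵀ + R = [379]
step 0: K = P̄·Hᵀ·S⁻¹ = [75/379; 53/379; 76/379]
step 0: x' = x̄ + K·y = [778/379, 1328/379, -384/379]
step 0: P' = (I − K·H)·P̄ = [2334/379 2089/379 -1531/379; 2089/379 5150/379 -1375/379; -1531/379 -1375/379 1046/379]
step 1: x̄ = F·x = [716/379, -996/379, 3590/379]
step 1: P̄ = F·P·Fᵀ + Q = [16410/379 11505/379 14904/379; 11505/379 18578/379 -3472/379; 14904/379 -3472/379 44279/379]
step 1: y = z − H·x̄ = [-11444/379]
step 1: S = H·P̄·Hᵀ + R = [643378/379]
step 1: K = P̄·Hᵀ·S⁻¹ = [38766/321689; 6297/321689; 162645/643378]
step 1: x' = x̄ + K·y = [-562820/321689, -1035528/321689, 591580/321689]
step 1: P' = (I − K·H)·P̄ = [5998182/321689 8477079/321689 -3985866/321689; 8477079/321689 15559456/321689 -5649287/321689; -3985866/321689 -5649287/321689 5368703/643378]

step 0: x' = [778/379, 1328/379, -384/379], P' = [2334/379 2089/379 -1531/379; 2089/379 5150/379 -1375/379; -1531/379 -1375/379 1046/379]
step 1: x' = [-562820/321689, -1035528/321689, 591580/321689], P' = [5998182/321689 8477079/321689 -3985866/321689; 8477079/321689 15559456/321689 -5649287/321689; -3985866/321689 -5649287/321689 5368703/643378]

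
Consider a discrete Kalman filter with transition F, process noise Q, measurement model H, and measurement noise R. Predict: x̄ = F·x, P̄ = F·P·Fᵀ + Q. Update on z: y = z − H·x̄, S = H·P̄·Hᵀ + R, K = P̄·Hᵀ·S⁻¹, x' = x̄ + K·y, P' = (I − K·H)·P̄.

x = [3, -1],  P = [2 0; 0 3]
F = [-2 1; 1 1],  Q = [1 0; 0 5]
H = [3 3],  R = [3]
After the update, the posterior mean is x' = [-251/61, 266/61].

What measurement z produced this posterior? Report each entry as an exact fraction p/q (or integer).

z = [1]

x̄ = F·x = [-7, 2]
P̄ = F·P·Fᵀ + Q = [12 -1; -1 10]
S = H·P̄·Hᵀ + R = [183]
K = P̄·Hᵀ·S⁻¹ = [11/61; 9/61]
x' − x̄ = [176/61, 144/61] = K·y
y = (KᵀK)⁻¹·Kᵀ·(x' − x̄) = [16]
z = y + H·x̄ = [16] + [-15] = [1]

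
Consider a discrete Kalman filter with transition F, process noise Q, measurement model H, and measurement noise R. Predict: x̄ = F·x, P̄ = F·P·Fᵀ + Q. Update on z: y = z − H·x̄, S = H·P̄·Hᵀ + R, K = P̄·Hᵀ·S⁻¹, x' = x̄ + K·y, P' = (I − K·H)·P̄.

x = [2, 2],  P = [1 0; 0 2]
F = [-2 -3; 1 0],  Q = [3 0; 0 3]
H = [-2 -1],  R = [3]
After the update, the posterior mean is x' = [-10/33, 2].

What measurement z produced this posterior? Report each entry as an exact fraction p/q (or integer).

x̄ = F·x = [-10, 2]
P̄ = F·P·Fᵀ + Q = [25 -2; -2 4]
S = H·P̄·Hᵀ + R = [99]
K = P̄·Hᵀ·S⁻¹ = [-16/33; 0]
x' − x̄ = [320/33, 0] = K·y
y = (KᵀK)⁻¹·Kᵀ·(x' − x̄) = [-20]
z = y + H·x̄ = [-20] + [18] = [-2]

z = [-2]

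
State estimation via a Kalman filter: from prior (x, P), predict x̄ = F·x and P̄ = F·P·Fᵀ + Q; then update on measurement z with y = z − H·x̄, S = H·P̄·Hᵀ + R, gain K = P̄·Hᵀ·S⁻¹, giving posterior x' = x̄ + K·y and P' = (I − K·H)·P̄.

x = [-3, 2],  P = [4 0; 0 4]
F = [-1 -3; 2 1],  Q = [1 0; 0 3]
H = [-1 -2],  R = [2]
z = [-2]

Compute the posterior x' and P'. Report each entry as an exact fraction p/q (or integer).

x' = [-152/55, 118/55]
P' = [2254/55 -1126/55; -1126/55 589/55]

x̄ = F·x = [-3, -4]
P̄ = F·P·Fᵀ + Q = [41 -20; -20 23]
y = z − H·x̄ = [-13]
S = H·P̄·Hᵀ + R = [55]
K = P̄·Hᵀ·S⁻¹ = [-1/55; -26/55]
x' = x̄ + K·y = [-152/55, 118/55]
P' = (I − K·H)·P̄ = [2254/55 -1126/55; -1126/55 589/55]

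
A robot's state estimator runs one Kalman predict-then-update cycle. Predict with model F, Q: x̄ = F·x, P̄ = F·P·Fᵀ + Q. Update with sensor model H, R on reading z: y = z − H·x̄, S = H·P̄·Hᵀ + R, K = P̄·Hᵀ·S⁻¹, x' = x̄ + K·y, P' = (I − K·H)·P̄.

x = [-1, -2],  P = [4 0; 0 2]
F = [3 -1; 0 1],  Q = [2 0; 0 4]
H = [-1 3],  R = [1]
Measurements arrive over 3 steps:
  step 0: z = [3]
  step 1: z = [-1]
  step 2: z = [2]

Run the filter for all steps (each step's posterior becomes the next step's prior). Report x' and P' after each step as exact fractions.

step 0: x' = [-475/107, -54/107], P' = [2164/107 706/107; 706/107 242/107]
step 1: x' = [-1671/1511, -998/1511], P' = [604224/10577 198052/10577; 198052/10577 66062/10577]
step 2: x' = [-9369553/2154263, -1691678/2154263], P' = [166951908/2154263 54733090/2154263; 54733090/2154263 18176702/2154263]

step 0: x̄ = F·x = [-1, -2]
step 0: P̄ = F·P·Fᵀ + Q = [40 -2; -2 6]
step 0: y = z − H·x̄ = [8]
step 0: S = H·P̄·Hᵀ + R = [107]
step 0: K = P̄·Hᵀ·S⁻¹ = [-46/107; 20/107]
step 0: x' = x̄ + K·y = [-475/107, -54/107]
step 0: P' = (I − K·H)·P̄ = [2164/107 706/107; 706/107 242/107]
step 1: x̄ = F·x = [-1371/107, -54/107]
step 1: P̄ = F·P·Fᵀ + Q = [15696/107 1876/107; 1876/107 670/107]
step 1: y = z − H·x̄ = [-1316/107]
step 1: S = H·P̄·Hᵀ + R = [10577/107]
step 1: K = P̄·Hᵀ·S⁻¹ = [-10068/10577; 134/10577]
step 1: x' = x̄ + K·y = [-1671/1511, -998/1511]
step 1: P' = (I − K·H)·P̄ = [604224/10577 198052/10577; 198052/10577 66062/10577]
step 2: x̄ = F·x = [-4015/1511, -998/1511]
step 2: P̄ = F·P·Fᵀ + Q = [619560/1511 75442/1511; 75442/1511 108370/10577]
step 2: y = z − H·x̄ = [2001/1511]
step 2: S = H·P̄·Hᵀ + R = [2154263/10577]
step 2: K = P̄·Hᵀ·S⁻¹ = [-2752638/2154263; -202984/2154263]
step 2: x' = x̄ + K·y = [-9369553/2154263, -1691678/2154263]
step 2: P' = (I − K·H)·P̄ = [166951908/2154263 54733090/2154263; 54733090/2154263 18176702/2154263]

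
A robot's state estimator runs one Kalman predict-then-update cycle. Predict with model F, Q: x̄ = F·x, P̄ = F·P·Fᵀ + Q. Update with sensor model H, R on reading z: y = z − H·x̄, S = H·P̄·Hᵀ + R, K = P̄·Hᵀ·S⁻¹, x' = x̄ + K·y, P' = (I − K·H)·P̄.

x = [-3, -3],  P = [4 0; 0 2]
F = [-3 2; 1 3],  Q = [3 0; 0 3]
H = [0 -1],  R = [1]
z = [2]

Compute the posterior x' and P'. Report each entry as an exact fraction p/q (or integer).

x̄ = F·x = [3, -12]
P̄ = F·P·Fᵀ + Q = [47 0; 0 25]
y = z − H·x̄ = [-10]
S = H·P̄·Hᵀ + R = [26]
K = P̄·Hᵀ·S⁻¹ = [0; -25/26]
x' = x̄ + K·y = [3, -31/13]
P' = (I − K·H)·P̄ = [47 0; 0 25/26]

x' = [3, -31/13]
P' = [47 0; 0 25/26]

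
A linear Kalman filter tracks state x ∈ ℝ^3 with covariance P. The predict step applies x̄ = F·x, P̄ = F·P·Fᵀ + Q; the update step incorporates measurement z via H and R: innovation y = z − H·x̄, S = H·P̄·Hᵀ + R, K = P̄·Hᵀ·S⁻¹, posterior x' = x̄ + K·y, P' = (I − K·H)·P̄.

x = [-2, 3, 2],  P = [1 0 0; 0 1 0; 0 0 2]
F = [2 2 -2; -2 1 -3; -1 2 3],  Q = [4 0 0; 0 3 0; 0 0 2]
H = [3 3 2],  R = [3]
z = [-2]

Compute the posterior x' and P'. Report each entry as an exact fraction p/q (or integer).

x' = [-2708/409, -1751/409, 6320/409]
P' = [3280/409 -1510/409 -2550/409; -1510/409 4234/409 -3966/409; -2550/409 -3966/409 9741/409]

x̄ = F·x = [-2, 1, 14]
P̄ = F·P·Fᵀ + Q = [20 10 -10; 10 26 -14; -10 -14 25]
y = z − H·x̄ = [-27]
S = H·P̄·Hᵀ + R = [409]
K = P̄·Hᵀ·S⁻¹ = [70/409; 80/409; -22/409]
x' = x̄ + K·y = [-2708/409, -1751/409, 6320/409]
P' = (I − K·H)·P̄ = [3280/409 -1510/409 -2550/409; -1510/409 4234/409 -3966/409; -2550/409 -3966/409 9741/409]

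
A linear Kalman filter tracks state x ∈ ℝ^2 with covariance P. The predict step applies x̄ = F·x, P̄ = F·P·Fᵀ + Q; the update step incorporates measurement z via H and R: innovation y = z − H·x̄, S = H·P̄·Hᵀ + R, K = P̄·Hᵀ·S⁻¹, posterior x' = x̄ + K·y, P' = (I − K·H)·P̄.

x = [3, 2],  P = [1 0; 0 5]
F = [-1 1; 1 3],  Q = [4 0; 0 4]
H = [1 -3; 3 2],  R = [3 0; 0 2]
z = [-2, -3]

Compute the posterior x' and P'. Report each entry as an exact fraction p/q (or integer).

x' = [-1400/1081, 3620/9729]
P' = [255/1081 -99/1081; -99/1081 2279/9729]

x̄ = F·x = [-1, 9]
P̄ = F·P·Fᵀ + Q = [10 14; 14 50]
y = z − H·x̄ = [26, -18]
S = H·P̄·Hᵀ + R = [379 -368; -368 460]
K = P̄·Hᵀ·S⁻¹ = [8/47 567/2162; -112/423 1885/19458]
x' = x̄ + K·y = [-1400/1081, 3620/9729]
P' = (I − K·H)·P̄ = [255/1081 -99/1081; -99/1081 2279/9729]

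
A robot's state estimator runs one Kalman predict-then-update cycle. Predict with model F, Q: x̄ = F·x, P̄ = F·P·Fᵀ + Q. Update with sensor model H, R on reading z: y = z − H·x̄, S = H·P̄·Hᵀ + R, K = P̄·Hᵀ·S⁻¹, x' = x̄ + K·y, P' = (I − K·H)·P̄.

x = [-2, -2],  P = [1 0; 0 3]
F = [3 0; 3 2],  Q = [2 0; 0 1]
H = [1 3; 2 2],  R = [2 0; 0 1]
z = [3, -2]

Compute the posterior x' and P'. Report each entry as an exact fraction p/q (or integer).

x̄ = F·x = [-6, -10]
P̄ = F·P·Fᵀ + Q = [11 9; 9 22]
y = z − H·x̄ = [39, 30]
S = H·P̄·Hᵀ + R = [265 226; 226 205]
K = P̄·Hᵀ·S⁻¹ = [-1250/3249 2012/3249; 1363/3249 -520/3249]
x' = x̄ + K·y = [-876/361, 563/361]
P' = (I − K·H)·P̄ = [2759/3249 -1753/3249; -1753/3249 1493/3249]

x' = [-876/361, 563/361]
P' = [2759/3249 -1753/3249; -1753/3249 1493/3249]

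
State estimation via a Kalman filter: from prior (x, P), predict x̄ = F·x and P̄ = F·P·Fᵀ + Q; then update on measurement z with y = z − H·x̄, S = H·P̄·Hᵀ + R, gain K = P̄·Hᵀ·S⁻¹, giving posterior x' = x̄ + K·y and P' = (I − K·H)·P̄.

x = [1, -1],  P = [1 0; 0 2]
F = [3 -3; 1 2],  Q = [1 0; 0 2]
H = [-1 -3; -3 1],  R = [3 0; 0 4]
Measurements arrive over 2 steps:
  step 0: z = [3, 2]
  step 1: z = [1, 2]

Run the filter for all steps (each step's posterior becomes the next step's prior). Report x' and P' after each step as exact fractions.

step 0: x' = [-6261/7985, -5109/7985], P' = [3063/7985 -263/7985; -263/7985 7169/23955]
step 1: x' = [-49581143/71760566, -18839429/71760566], P' = [26642877/71760566 -2092101/71760566; -2092101/71760566 20400869/71760566]

step 0: x̄ = F·x = [6, -1]
step 0: P̄ = F·P·Fᵀ + Q = [28 -9; -9 11]
step 0: y = z − H·x̄ = [6, 21]
step 0: S = H·P̄·Hᵀ + R = [76 -21; -21 321]
step 0: K = P̄·Hᵀ·S⁻¹ = [-758/7985 -2363/7985; -2302/7985 2384/23955]
step 0: x' = x̄ + K·y = [-6261/7985, -5109/7985]
step 0: P' = (I − K·H)·P̄ = [3063/7985 -263/7985; -263/7985 7169/23955]
step 1: x̄ = F·x = [-3456/7985, -16479/7985]
step 1: P̄ = F·P·Fᵀ + Q = [61793/7985 -5938/7985; -5938/7985 82619/23955]
step 1: y = z − H·x̄ = [-44908/7985, 22081/7985]
step 1: S = H·P̄·Hᵀ + R = [297977/7985 55256/7985; 55256/7985 1953734/23955]
step 1: K = P̄·Hᵀ·S⁻¹ = [-3394429/35880283 -20505183/71760566; -9851751/35880283 6669293/71760566]
step 1: x' = x̄ + K·y = [-49581143/71760566, -18839429/71760566]
step 1: P' = (I − K·H)·P̄ = [26642877/71760566 -2092101/71760566; -2092101/71760566 20400869/71760566]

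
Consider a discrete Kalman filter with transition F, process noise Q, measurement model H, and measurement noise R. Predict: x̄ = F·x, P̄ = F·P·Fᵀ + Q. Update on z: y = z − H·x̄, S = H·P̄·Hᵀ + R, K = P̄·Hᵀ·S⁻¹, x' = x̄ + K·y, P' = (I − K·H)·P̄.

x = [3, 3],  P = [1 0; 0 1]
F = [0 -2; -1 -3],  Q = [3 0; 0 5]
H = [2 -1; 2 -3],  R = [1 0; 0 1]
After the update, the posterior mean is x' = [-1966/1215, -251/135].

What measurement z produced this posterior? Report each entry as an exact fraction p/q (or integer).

z = [-1, 2]

x̄ = F·x = [-6, -12]
P̄ = F·P·Fᵀ + Q = [7 6; 6 15]
S = H·P̄·Hᵀ + R = [20 25; 25 92]
K = P̄·Hᵀ·S⁻¹ = [836/1215 -56/243; 61/135 -13/27]
x' − x̄ = [5324/1215, 1369/135] = K·y
y = (KᵀK)⁻¹·Kᵀ·(x' − x̄) = [-1, -22]
z = y + H·x̄ = [-1, -22] + [0, 24] = [-1, 2]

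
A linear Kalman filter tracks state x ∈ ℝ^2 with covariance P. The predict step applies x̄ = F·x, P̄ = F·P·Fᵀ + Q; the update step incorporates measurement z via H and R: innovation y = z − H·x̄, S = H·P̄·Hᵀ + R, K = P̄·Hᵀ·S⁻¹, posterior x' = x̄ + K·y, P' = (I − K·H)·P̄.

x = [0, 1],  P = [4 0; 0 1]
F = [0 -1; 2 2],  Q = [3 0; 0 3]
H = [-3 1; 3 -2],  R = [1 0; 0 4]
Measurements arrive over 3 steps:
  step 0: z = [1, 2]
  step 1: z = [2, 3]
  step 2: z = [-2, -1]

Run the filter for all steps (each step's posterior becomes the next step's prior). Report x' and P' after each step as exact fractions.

step 0: x' = [-141/154, -607/308], P' = [45/77 197/154; 197/154 1013/308]
step 1: x' = [-53771/37850, -218061/75700], P' = [61807/132475 263787/264950; 263787/264950 1382467/529900]
step 2: x' = [237360053/373272418, 343517587/746544836], P' = [86199321/186636209 366882029/373272418; 366882029/373272418 1921927253/746544836]

step 0: x̄ = F·x = [-1, 2]
step 0: P̄ = F·P·Fᵀ + Q = [4 -2; -2 23]
step 0: y = z − H·x̄ = [-4, 9]
step 0: S = H·P̄·Hᵀ + R = [72 -100; -100 156]
step 0: K = P̄·Hᵀ·S⁻¹ = [-73/154 -31/154; -169/308 -211/308]
step 0: x' = x̄ + K·y = [-141/154, -607/308]
step 0: P' = (I − K·H)·P̄ = [45/77 197/154; 197/154 1013/308]
step 1: x̄ = F·x = [607/308, -127/22]
step 1: P̄ = F·P·Fᵀ + Q = [1937/308 -201/22; -201/22 316/11]
step 1: y = z − H·x̄ = [4215/308, -4453/308]
step 1: S = H·P̄·Hᵀ + R = [43473/308 -60455/308; -60455/308 87825/308]
step 1: K = P̄·Hᵀ·S⁻¹ = [-21411/52990 -39183/264950; -40051/105980 -295553/529900]
step 1: x' = x̄ + K·y = [-53771/37850, -218061/75700]
step 1: P' = (I − K·H)·P̄ = [61807/132475 263787/264950; 263787/264950 1382467/529900]
step 2: x̄ = F·x = [218061/75700, -325603/37850]
step 2: P̄ = F·P·Fᵀ + Q = [2972167/529900 -272863/37850; -272863/37850 440324/18925]
step 2: y = z − H·x̄ = [1153989/75700, -406459/15140]
step 2: S = H·P̄·Hᵀ + R = [62528967/529900 -17157677/105980; -17157677/105980 4961055/21196]
step 2: K = P̄·Hᵀ·S⁻¹ = [-150313897/373272418 -54142033/373272418; -279364921/746544836 -410640583/746544836]
step 2: x' = x̄ + K·y = [237360053/373272418, 343517587/746544836]
step 2: P' = (I − K·H)·P̄ = [86199321/186636209 366882029/373272418; 366882029/373272418 1921927253/746544836]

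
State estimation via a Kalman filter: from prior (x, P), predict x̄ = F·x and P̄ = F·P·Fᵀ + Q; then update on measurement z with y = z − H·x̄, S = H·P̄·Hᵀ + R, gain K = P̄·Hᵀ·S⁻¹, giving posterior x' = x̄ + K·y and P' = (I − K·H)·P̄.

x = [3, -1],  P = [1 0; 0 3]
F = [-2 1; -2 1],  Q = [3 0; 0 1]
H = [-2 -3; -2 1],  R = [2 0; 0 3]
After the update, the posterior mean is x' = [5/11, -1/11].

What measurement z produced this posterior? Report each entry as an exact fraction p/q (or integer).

z = [-1, -1]

x̄ = F·x = [-7, -7]
P̄ = F·P·Fᵀ + Q = [10 7; 7 8]
S = H·P̄·Hᵀ + R = [198 44; 44 23]
K = P̄·Hᵀ·S⁻¹ = [-53/374 -5/17; -305/1309 22/119]
x' − x̄ = [82/11, 76/11] = K·y
y = (KᵀK)⁻¹·Kᵀ·(x' − x̄) = [-36, -8]
z = y + H·x̄ = [-36, -8] + [35, 7] = [-1, -1]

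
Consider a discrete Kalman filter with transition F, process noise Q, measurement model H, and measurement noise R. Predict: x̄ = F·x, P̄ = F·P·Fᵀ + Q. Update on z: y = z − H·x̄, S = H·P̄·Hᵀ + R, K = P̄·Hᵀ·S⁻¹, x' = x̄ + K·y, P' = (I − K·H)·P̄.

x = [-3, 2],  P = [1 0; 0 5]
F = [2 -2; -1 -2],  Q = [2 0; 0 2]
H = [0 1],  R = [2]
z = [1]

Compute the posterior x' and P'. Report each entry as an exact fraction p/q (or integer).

x̄ = F·x = [-10, -1]
P̄ = F·P·Fᵀ + Q = [26 18; 18 23]
y = z − H·x̄ = [2]
S = H·P̄·Hᵀ + R = [25]
K = P̄·Hᵀ·S⁻¹ = [18/25; 23/25]
x' = x̄ + K·y = [-214/25, 21/25]
P' = (I − K·H)·P̄ = [326/25 36/25; 36/25 46/25]

x' = [-214/25, 21/25]
P' = [326/25 36/25; 36/25 46/25]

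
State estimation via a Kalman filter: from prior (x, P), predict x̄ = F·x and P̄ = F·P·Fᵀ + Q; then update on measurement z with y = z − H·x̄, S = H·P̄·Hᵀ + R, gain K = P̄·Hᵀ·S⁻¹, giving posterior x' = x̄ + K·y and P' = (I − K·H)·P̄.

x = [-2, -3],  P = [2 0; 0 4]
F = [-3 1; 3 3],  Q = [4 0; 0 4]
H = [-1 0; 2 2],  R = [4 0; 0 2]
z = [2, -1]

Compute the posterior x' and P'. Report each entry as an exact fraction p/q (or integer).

x' = [-236/355, 14/355]
P' = [1188/355 -236/71; -236/71 1348/355]

x̄ = F·x = [3, -15]
P̄ = F·P·Fᵀ + Q = [26 -6; -6 58]
y = z − H·x̄ = [5, 23]
S = H·P̄·Hᵀ + R = [30 -40; -40 290]
K = P̄·Hᵀ·S⁻¹ = [-297/355 8/355; 59/71 168/355]
x' = x̄ + K·y = [-236/355, 14/355]
P' = (I − K·H)·P̄ = [1188/355 -236/71; -236/71 1348/355]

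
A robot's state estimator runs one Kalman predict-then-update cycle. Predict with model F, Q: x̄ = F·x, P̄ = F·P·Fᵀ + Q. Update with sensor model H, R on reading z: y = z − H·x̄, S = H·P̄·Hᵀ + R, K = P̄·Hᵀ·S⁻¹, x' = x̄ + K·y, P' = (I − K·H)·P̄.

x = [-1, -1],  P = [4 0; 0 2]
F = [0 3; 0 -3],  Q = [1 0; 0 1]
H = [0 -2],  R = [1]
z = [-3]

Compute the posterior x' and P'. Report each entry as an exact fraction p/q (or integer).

x' = [-123/77, 117/77]
P' = [167/77 -18/77; -18/77 19/77]

x̄ = F·x = [-3, 3]
P̄ = F·P·Fᵀ + Q = [19 -18; -18 19]
y = z − H·x̄ = [3]
S = H·P̄·Hᵀ + R = [77]
K = P̄·Hᵀ·S⁻¹ = [36/77; -38/77]
x' = x̄ + K·y = [-123/77, 117/77]
P' = (I − K·H)·P̄ = [167/77 -18/77; -18/77 19/77]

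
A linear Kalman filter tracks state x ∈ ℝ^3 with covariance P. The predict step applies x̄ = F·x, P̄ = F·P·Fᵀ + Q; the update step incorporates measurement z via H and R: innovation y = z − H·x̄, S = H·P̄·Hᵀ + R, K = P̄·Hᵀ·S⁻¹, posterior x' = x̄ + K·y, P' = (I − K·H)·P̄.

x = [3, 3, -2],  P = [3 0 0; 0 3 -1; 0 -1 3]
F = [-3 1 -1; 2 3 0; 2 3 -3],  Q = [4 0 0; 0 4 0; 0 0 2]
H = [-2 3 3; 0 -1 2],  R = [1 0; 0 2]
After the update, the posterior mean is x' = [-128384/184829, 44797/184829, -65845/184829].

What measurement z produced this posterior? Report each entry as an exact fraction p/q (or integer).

x̄ = F·x = [-4, 15, 21]
P̄ = F·P·Fᵀ + Q = [39 -6 6; -6 43 48; 6 48 86]
S = H·P̄·Hᵀ + R = [2182 495; 495 197]
K = P̄·Hᵀ·S⁻¹ = [-24276/184829 77886/184829; 29910/184829 -25429/184829; 15450/184829 77518/184829]
x' − x̄ = [610932/184829, -2727638/184829, -3947254/184829] = K·y
y = (KᵀK)⁻¹·Kᵀ·(x' − x̄) = [-115, -28]
z = y + H·x̄ = [-115, -28] + [116, 27] = [1, -1]

z = [1, -1]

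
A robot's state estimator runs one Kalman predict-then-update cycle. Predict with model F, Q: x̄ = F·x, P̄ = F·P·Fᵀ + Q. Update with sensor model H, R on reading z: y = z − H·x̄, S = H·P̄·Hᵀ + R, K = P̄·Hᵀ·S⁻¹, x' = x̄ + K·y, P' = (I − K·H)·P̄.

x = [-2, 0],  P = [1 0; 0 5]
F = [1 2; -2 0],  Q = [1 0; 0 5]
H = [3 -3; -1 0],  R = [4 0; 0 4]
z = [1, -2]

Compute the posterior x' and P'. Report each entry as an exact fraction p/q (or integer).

x̄ = F·x = [-2, 4]
P̄ = F·P·Fᵀ + Q = [22 -2; -2 9]
y = z − H·x̄ = [19, -4]
S = H·P̄·Hᵀ + R = [319 -72; -72 26]
K = P̄·Hᵀ·S⁻¹ = [144/1555 -917/1555; -357/1555 -869/1555]
x' = x̄ + K·y = [3294/1555, 2913/1555]
P' = (I − K·H)·P̄ = [3668/1555 3476/1555; 3476/1555 3952/1555]

x' = [3294/1555, 2913/1555]
P' = [3668/1555 3476/1555; 3476/1555 3952/1555]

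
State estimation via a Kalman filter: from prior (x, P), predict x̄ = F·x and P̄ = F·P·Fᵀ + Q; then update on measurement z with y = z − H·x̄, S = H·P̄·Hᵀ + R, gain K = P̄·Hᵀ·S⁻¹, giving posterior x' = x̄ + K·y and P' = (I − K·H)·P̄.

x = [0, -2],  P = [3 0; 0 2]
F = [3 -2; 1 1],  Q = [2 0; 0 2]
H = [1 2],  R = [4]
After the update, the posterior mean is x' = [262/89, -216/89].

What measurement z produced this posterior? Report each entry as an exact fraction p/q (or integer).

z = [-2]

x̄ = F·x = [4, -2]
P̄ = F·P·Fᵀ + Q = [37 5; 5 7]
S = H·P̄·Hᵀ + R = [89]
K = P̄·Hᵀ·S⁻¹ = [47/89; 19/89]
x' − x̄ = [-94/89, -38/89] = K·y
y = (KᵀK)⁻¹·Kᵀ·(x' − x̄) = [-2]
z = y + H·x̄ = [-2] + [0] = [-2]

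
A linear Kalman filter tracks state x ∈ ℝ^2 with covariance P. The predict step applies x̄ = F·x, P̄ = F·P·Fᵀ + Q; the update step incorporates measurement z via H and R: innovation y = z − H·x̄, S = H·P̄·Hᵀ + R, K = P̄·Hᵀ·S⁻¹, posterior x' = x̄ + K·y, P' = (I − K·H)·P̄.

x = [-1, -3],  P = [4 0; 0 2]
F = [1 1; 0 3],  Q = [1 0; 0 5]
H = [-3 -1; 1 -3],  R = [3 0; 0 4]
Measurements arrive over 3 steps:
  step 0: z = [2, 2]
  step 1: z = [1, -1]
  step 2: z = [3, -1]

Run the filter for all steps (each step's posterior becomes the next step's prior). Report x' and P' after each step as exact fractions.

step 0: x' = [-6391/13534, -121/134], P' = [3959/13534 -3/134; -3/134 51/134]
step 1: x' = [-10803891/21648953, 2116990/21648953], P' = [5535975/21648953 -335619/21648953; -335619/21648953 8000259/21648953]
step 2: x' = [-2332483625/2586553211, -28412514/2586553211], P' = [8565225796/33625191743 -512885064/33625191743; -512885064/33625191743 12417522504/33625191743]

step 0: x̄ = F·x = [-4, -9]
step 0: P̄ = F·P·Fᵀ + Q = [7 6; 6 23]
step 0: y = z − H·x̄ = [-19, -21]
step 0: S = H·P̄·Hᵀ + R = [125 96; 96 182]
step 0: K = P̄·Hᵀ·S⁻¹ = [-1929/6767 1217/13534; -7/67 -39/134]
step 0: x' = x̄ + K·y = [-6391/13534, -121/134]
step 0: P' = (I − K·H)·P̄ = [3959/13534 -3/134; -3/134 51/134]
step 1: x̄ = F·x = [-9306/6767, -363/134]
step 1: P̄ = F·P·Fᵀ + Q = [11019/6767 72/67; 72/67 1129/134]
step 1: y = z − H·x̄ = [-78965/13534, -104911/13534]
step 1: S = H·P̄·Hᵀ + R = [440237/13534 392325/13534; 392325/13534 1015171/13534]
step 1: K = P̄·Hᵀ·S⁻¹ = [-5424102/21648953 1635708/21648953; -2331134/21648953 -6084099/21648953]
step 1: x' = x̄ + K·y = [-10803891/21648953, 2116990/21648953]
step 1: P' = (I − K·H)·P̄ = [5535975/21648953 -335619/21648953; -335619/21648953 8000259/21648953]
step 2: x̄ = F·x = [-8686901/21648953, 6350970/21648953]
step 2: P̄ = F·P·Fᵀ + Q = [34513949/21648953 22993920/21648953; 22993920/21648953 180247096/21648953]
step 2: y = z − H·x̄ = [45237126/21648953, 6090858/21648953]
step 2: S = H·P̄·Hᵀ + R = [693783016/21648953 621150801/21648953; 621150801/21648953 1605370105/21648953]
step 2: K = P̄·Hᵀ·S⁻¹ = [-8394264108/33625191743 2525970247/33625191743; -3626289104/33625191743 -9441363144/33625191743]
step 2: x' = x̄ + K·y = [-2332483625/2586553211, -28412514/2586553211]
step 2: P' = (I − K·H)·P̄ = [8565225796/33625191743 -512885064/33625191743; -512885064/33625191743 12417522504/33625191743]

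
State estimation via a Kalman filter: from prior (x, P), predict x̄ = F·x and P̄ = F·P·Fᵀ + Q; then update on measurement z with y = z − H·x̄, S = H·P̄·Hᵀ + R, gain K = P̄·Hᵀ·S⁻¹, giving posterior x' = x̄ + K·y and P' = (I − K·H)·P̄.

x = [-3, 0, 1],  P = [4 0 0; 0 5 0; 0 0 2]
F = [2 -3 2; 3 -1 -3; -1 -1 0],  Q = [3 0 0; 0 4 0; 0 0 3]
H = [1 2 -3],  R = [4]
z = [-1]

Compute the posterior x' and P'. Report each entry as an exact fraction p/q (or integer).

x' = [718/293, -384/293, 105/293]
P' = [31167/586 -1224/293 8617/586; -1224/293 3321/293 1690/293; 8617/586 1690/293 5183/586]

x̄ = F·x = [-4, -12, 3]
P̄ = F·P·Fᵀ + Q = [72 27 7; 27 63 -7; 7 -7 12]
y = z − H·x̄ = [36]
S = H·P̄·Hᵀ + R = [586]
K = P̄·Hᵀ·S⁻¹ = [105/586; 87/293; -43/586]
x' = x̄ + K·y = [718/293, -384/293, 105/293]
P' = (I − K·H)·P̄ = [31167/586 -1224/293 8617/586; -1224/293 3321/293 1690/293; 8617/586 1690/293 5183/586]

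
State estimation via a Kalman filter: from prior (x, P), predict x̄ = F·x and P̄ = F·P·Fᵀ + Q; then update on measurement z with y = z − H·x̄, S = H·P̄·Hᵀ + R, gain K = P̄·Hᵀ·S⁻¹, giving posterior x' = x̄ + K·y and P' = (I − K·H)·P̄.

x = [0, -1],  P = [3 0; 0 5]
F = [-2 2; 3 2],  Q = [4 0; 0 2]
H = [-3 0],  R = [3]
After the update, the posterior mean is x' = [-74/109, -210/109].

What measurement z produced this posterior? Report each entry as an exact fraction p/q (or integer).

x̄ = F·x = [-2, -2]
P̄ = F·P·Fᵀ + Q = [36 2; 2 49]
S = H·P̄·Hᵀ + R = [327]
K = P̄·Hᵀ·S⁻¹ = [-36/109; -2/109]
x' − x̄ = [144/109, 8/109] = K·y
y = (KᵀK)⁻¹·Kᵀ·(x' − x̄) = [-4]
z = y + H·x̄ = [-4] + [6] = [2]

z = [2]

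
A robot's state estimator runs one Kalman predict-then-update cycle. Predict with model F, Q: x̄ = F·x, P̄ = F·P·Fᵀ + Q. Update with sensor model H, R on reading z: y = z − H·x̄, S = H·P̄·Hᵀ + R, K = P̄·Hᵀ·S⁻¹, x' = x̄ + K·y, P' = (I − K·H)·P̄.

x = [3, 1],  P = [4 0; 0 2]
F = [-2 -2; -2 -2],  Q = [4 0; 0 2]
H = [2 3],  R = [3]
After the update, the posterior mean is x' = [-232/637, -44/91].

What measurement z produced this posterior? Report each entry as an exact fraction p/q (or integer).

z = [-2]

x̄ = F·x = [-8, -8]
P̄ = F·P·Fᵀ + Q = [28 24; 24 26]
S = H·P̄·Hᵀ + R = [637]
K = P̄·Hᵀ·S⁻¹ = [128/637; 18/91]
x' − x̄ = [4864/637, 684/91] = K·y
y = (KᵀK)⁻¹·Kᵀ·(x' − x̄) = [38]
z = y + H·x̄ = [38] + [-40] = [-2]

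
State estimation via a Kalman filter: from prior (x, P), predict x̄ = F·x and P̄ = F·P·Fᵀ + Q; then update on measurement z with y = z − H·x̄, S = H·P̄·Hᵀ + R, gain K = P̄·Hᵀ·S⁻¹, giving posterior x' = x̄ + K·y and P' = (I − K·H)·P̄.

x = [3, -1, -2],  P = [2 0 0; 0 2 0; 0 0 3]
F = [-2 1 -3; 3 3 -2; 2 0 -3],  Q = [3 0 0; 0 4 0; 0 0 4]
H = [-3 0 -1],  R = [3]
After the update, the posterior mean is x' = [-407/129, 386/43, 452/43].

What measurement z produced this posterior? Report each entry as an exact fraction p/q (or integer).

x̄ = F·x = [-1, 10, 12]
P̄ = F·P·Fᵀ + Q = [40 12 19; 12 52 30; 19 30 39]
S = H·P̄·Hᵀ + R = [516]
K = P̄·Hᵀ·S⁻¹ = [-139/516; -11/86; -8/43]
x' − x̄ = [-278/129, -44/43, -64/43] = K·y
y = (KᵀK)⁻¹·Kᵀ·(x' − x̄) = [8]
z = y + H·x̄ = [8] + [-9] = [-1]

z = [-1]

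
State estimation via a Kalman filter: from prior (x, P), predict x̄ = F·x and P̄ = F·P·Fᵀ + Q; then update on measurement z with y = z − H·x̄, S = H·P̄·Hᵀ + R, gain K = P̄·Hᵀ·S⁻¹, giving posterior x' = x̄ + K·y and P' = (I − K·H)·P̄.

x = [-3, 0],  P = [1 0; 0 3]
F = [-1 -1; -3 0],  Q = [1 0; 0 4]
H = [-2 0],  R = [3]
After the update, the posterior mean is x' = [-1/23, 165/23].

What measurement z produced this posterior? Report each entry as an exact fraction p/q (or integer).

x̄ = F·x = [3, 9]
P̄ = F·P·Fᵀ + Q = [5 3; 3 13]
S = H·P̄·Hᵀ + R = [23]
K = P̄·Hᵀ·S⁻¹ = [-10/23; -6/23]
x' − x̄ = [-70/23, -42/23] = K·y
y = (KᵀK)⁻¹·Kᵀ·(x' − x̄) = [7]
z = y + H·x̄ = [7] + [-6] = [1]

z = [1]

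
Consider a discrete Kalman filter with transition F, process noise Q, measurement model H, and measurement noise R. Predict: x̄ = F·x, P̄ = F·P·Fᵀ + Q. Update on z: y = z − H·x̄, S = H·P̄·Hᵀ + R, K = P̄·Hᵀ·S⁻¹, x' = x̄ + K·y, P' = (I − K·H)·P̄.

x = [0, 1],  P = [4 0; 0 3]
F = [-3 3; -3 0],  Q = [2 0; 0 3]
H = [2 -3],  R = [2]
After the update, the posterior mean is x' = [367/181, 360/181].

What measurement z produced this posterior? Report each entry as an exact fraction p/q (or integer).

z = [-2]

x̄ = F·x = [3, 0]
P̄ = F·P·Fᵀ + Q = [65 36; 36 39]
S = H·P̄·Hᵀ + R = [181]
K = P̄·Hᵀ·S⁻¹ = [22/181; -45/181]
x' − x̄ = [-176/181, 360/181] = K·y
y = (KᵀK)⁻¹·Kᵀ·(x' − x̄) = [-8]
z = y + H·x̄ = [-8] + [6] = [-2]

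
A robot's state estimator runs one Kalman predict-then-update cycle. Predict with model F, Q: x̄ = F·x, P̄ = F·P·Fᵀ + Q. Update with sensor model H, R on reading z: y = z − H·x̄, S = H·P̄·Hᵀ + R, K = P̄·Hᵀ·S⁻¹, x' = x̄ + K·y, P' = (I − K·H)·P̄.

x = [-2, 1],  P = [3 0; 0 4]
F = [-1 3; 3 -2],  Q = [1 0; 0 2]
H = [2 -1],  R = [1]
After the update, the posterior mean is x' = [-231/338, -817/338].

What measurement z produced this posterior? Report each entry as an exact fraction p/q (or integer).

z = [1]

x̄ = F·x = [5, -8]
P̄ = F·P·Fᵀ + Q = [40 -33; -33 45]
S = H·P̄·Hᵀ + R = [338]
K = P̄·Hᵀ·S⁻¹ = [113/338; -111/338]
x' − x̄ = [-1921/338, 1887/338] = K·y
y = (KᵀK)⁻¹·Kᵀ·(x' − x̄) = [-17]
z = y + H·x̄ = [-17] + [18] = [1]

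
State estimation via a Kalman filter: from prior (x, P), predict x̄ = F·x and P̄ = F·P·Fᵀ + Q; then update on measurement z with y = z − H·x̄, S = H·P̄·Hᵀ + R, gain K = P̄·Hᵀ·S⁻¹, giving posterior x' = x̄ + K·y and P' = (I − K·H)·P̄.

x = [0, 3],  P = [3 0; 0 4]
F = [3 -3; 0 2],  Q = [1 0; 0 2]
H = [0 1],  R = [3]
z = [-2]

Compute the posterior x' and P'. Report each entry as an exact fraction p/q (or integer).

x̄ = F·x = [-9, 6]
P̄ = F·P·Fᵀ + Q = [64 -24; -24 18]
y = z − H·x̄ = [-8]
S = H·P̄·Hᵀ + R = [21]
K = P̄·Hᵀ·S⁻¹ = [-8/7; 6/7]
x' = x̄ + K·y = [1/7, -6/7]
P' = (I − K·H)·P̄ = [256/7 -24/7; -24/7 18/7]

x' = [1/7, -6/7]
P' = [256/7 -24/7; -24/7 18/7]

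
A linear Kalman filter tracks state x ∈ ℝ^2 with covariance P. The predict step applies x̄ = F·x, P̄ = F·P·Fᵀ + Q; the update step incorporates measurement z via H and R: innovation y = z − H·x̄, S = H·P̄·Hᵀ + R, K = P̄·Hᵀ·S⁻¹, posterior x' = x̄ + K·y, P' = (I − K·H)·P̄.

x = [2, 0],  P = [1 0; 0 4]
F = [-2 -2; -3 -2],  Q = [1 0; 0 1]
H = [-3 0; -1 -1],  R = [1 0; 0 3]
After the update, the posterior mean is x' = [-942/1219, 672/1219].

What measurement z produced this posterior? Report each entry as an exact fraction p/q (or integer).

x̄ = F·x = [-4, -6]
P̄ = F·P·Fᵀ + Q = [21 22; 22 26]
S = H·P̄·Hᵀ + R = [190 129; 129 94]
K = P̄·Hᵀ·S⁻¹ = [-375/1219 -43/1219; -12/1219 -606/1219]
x' − x̄ = [3934/1219, 7986/1219] = K·y
y = (KᵀK)⁻¹·Kᵀ·(x' − x̄) = [-9, -13]
z = y + H·x̄ = [-9, -13] + [12, 10] = [3, -3]

z = [3, -3]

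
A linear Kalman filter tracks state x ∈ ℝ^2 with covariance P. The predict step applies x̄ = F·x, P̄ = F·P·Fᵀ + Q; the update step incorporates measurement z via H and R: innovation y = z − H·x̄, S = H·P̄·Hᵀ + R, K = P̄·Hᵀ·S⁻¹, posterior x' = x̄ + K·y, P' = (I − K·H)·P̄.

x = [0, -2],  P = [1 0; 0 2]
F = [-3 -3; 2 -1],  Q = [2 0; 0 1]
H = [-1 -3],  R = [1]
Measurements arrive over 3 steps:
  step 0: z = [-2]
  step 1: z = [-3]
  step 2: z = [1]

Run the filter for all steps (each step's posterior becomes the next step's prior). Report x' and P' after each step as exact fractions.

step 0: x' = [268/93, -8/31], P' = [1856/93 -203/31; -203/31 70/31]
step 1: x' = [-80423/15768, 21325/7884], P' = [135809/15768 -23647/7884; -23647/7884 4547/3942]
step 2: x' = [-1363148/418761, 296966/418761], P' = [1109719/139587 -385820/139587; -385820/139587 149356/139587]

step 0: x̄ = F·x = [6, 2]
step 0: P̄ = F·P·Fᵀ + Q = [29 0; 0 7]
step 0: y = z − H·x̄ = [10]
step 0: S = H·P̄·Hᵀ + R = [93]
step 0: K = P̄·Hᵀ·S⁻¹ = [-29/93; -7/31]
step 0: x' = x̄ + K·y = [268/93, -8/31]
step 0: P' = (I − K·H)·P̄ = [1856/93 -203/31; -203/31 70/31]
step 1: x̄ = F·x = [-244/31, 560/93]
step 1: P̄ = F·P·Fᵀ + Q = [2606/31 -2893/31; -2893/31 10163/93]
step 1: y = z − H·x̄ = [223/31]
step 1: S = H·P̄·Hᵀ + R = [15768/31]
step 1: K = P̄·Hᵀ·S⁻¹ = [6073/15768; -3635/7884]
step 1: x' = x̄ + K·y = [-80423/15768, 21325/7884]
step 1: P' = (I − K·H)·P̄ = [135809/15768 -23647/7884; -23647/7884 4547/3942]
step 2: x̄ = F·x = [4197/584, -8479/657]
step 2: P̄ = F·P·Fᵀ + Q = [20971/584 -2863/73; -2863/73 3548/73]
step 2: y = z − H·x̄ = [-53489/1752]
step 2: S = H·P̄·Hᵀ + R = [139587/584]
step 2: K = P̄·Hᵀ·S⁻¹ = [47741/139587; -62248/139587]
step 2: x' = x̄ + K·y = [-1363148/418761, 296966/418761]
step 2: P' = (I − K·H)·P̄ = [1109719/139587 -385820/139587; -385820/139587 149356/139587]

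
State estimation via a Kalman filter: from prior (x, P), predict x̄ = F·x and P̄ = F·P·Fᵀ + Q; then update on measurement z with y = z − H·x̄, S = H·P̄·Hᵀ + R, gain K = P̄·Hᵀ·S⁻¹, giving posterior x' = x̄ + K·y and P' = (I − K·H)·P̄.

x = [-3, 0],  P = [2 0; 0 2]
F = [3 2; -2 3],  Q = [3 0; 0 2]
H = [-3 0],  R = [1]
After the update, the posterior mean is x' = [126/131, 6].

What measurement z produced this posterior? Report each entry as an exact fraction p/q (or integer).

x̄ = F·x = [-9, 6]
P̄ = F·P·Fᵀ + Q = [29 0; 0 28]
S = H·P̄·Hᵀ + R = [262]
K = P̄·Hᵀ·S⁻¹ = [-87/262; 0]
x' − x̄ = [1305/131, 0] = K·y
y = (KᵀK)⁻¹·Kᵀ·(x' − x̄) = [-30]
z = y + H·x̄ = [-30] + [27] = [-3]

z = [-3]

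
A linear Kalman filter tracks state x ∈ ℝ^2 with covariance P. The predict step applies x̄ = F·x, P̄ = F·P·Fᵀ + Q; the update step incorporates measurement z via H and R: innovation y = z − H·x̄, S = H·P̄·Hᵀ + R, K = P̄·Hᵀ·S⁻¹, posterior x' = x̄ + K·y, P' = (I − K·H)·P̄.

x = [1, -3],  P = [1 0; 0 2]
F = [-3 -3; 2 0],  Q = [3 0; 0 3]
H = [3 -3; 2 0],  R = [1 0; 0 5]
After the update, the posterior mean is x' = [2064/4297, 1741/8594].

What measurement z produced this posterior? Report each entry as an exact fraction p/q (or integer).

z = [1, -1]

x̄ = F·x = [6, 2]
P̄ = F·P·Fᵀ + Q = [30 -6; -6 7]
S = H·P̄·Hᵀ + R = [442 216; 216 125]
K = P̄·Hᵀ·S⁻¹ = [270/4297 1596/4297; -2283/8594 1560/4297]
x' − x̄ = [-23718/4297, -15447/8594] = K·y
y = (KᵀK)⁻¹·Kᵀ·(x' − x̄) = [-11, -13]
z = y + H·x̄ = [-11, -13] + [12, 12] = [1, -1]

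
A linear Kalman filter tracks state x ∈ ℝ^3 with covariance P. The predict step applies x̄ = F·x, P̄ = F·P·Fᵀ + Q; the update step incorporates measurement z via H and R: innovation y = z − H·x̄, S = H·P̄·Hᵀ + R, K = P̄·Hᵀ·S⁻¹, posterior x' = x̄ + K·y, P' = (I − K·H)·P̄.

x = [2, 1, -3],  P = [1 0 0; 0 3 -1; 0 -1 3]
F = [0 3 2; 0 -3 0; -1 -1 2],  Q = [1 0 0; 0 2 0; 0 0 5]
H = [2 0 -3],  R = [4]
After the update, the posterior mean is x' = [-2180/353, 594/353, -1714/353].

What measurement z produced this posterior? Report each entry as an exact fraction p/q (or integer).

z = [2]

x̄ = F·x = [-3, -3, -9]
P̄ = F·P·Fᵀ + Q = [28 -21 -1; -21 29 15; -1 15 25]
S = H·P̄·Hᵀ + R = [353]
K = P̄·Hᵀ·S⁻¹ = [59/353; -87/353; -77/353]
x' − x̄ = [-1121/353, 1653/353, 1463/353] = K·y
y = (KᵀK)⁻¹·Kᵀ·(x' − x̄) = [-19]
z = y + H·x̄ = [-19] + [21] = [2]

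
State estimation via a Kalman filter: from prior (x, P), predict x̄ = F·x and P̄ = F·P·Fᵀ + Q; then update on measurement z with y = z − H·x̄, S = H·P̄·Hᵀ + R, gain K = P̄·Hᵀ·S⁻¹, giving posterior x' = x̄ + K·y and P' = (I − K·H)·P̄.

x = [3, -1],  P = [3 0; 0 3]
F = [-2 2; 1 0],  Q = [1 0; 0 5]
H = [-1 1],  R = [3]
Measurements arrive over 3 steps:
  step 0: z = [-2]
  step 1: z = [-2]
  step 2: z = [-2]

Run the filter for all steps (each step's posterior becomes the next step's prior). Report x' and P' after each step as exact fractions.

step 0: x̄ = F·x = [-8, 3]
step 0: P̄ = F·P·Fᵀ + Q = [25 -6; -6 8]
step 0: y = z − H·x̄ = [-13]
step 0: S = H·P̄·Hᵀ + R = [48]
step 0: K = P̄·Hᵀ·S⁻¹ = [-31/48; 7/24]
step 0: x' = x̄ + K·y = [19/48, -19/24]
step 0: P' = (I − K·H)·P̄ = [239/48 73/24; 73/24 47/12]
step 1: x̄ = F·x = [-19/8, 19/48]
step 1: P̄ = F·P·Fᵀ + Q = [49/4 -31/8; -31/8 479/48]
step 1: y = z − H·x̄ = [-229/48]
step 1: S = H·P̄·Hᵀ + R = [1583/48]
step 1: K = P̄·Hᵀ·S⁻¹ = [-774/1583; 665/1583]
step 1: x' = x̄ + K·y = [-67/1583, -2546/1583]
step 1: P' = (I − K·H)·P̄ = [6911/1583 4589/1583; 4589/1583 6584/1583]
step 2: x̄ = F·x = [-4958/1583, -67/1583]
step 2: P̄ = F·P·Fᵀ + Q = [18851/1583 -4644/1583; -4644/1583 14826/1583]
step 2: y = z − H·x̄ = [-8057/1583]
step 2: S = H·P̄·Hᵀ + R = [47714/1583]
step 2: K = P̄·Hᵀ·S⁻¹ = [-23495/47714; 9735/23857]
step 2: x' = x̄ + K·y = [-29859/47714, -50558/23857]
step 2: P' = (I − K·H)·P̄ = [219483/47714 74499/23857; 74499/23857 103704/23857]

step 0: x' = [19/48, -19/24], P' = [239/48 73/24; 73/24 47/12]
step 1: x' = [-67/1583, -2546/1583], P' = [6911/1583 4589/1583; 4589/1583 6584/1583]
step 2: x' = [-29859/47714, -50558/23857], P' = [219483/47714 74499/23857; 74499/23857 103704/23857]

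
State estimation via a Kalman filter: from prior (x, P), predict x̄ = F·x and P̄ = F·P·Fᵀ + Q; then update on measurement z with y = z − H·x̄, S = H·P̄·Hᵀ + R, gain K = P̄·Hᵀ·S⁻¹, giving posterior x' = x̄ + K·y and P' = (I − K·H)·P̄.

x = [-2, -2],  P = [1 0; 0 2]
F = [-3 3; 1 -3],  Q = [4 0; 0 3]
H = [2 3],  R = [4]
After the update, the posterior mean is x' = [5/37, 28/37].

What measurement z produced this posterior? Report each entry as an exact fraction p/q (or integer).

x̄ = F·x = [0, 4]
P̄ = F·P·Fᵀ + Q = [31 -21; -21 22]
S = H·P̄·Hᵀ + R = [74]
K = P̄·Hᵀ·S⁻¹ = [-1/74; 12/37]
x' − x̄ = [5/37, -120/37] = K·y
y = (KᵀK)⁻¹·Kᵀ·(x' − x̄) = [-10]
z = y + H·x̄ = [-10] + [12] = [2]

z = [2]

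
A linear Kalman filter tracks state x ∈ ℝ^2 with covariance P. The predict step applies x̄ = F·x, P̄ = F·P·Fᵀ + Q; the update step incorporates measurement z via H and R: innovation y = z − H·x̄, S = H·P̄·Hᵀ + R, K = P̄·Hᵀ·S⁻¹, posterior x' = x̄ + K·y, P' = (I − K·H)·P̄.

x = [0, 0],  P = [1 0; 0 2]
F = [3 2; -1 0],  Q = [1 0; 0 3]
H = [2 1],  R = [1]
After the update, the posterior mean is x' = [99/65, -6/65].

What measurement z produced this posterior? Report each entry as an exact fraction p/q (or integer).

z = [3]

x̄ = F·x = [0, 0]
P̄ = F·P·Fᵀ + Q = [18 -3; -3 4]
S = H·P̄·Hᵀ + R = [65]
K = P̄·Hᵀ·S⁻¹ = [33/65; -2/65]
x' − x̄ = [99/65, -6/65] = K·y
y = (KᵀK)⁻¹·Kᵀ·(x' − x̄) = [3]
z = y + H·x̄ = [3] + [0] = [3]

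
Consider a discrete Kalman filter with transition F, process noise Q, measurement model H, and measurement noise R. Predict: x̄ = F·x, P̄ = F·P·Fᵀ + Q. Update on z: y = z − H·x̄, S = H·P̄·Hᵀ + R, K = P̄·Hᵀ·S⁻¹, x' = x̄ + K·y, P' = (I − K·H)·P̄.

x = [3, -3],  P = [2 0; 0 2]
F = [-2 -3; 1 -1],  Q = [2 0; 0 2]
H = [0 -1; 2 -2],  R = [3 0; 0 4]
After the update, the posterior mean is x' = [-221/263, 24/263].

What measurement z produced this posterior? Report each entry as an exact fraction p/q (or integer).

x̄ = F·x = [3, 6]
P̄ = F·P·Fᵀ + Q = [28 2; 2 6]
S = H·P̄·Hᵀ + R = [9 8; 8 124]
K = P̄·Hᵀ·S⁻¹ = [-166/263 121/263; -170/263 -6/263]
x' − x̄ = [-1010/263, -1554/263] = K·y
y = (KᵀK)⁻¹·Kᵀ·(x' − x̄) = [9, 4]
z = y + H·x̄ = [9, 4] + [-6, -6] = [3, -2]

z = [3, -2]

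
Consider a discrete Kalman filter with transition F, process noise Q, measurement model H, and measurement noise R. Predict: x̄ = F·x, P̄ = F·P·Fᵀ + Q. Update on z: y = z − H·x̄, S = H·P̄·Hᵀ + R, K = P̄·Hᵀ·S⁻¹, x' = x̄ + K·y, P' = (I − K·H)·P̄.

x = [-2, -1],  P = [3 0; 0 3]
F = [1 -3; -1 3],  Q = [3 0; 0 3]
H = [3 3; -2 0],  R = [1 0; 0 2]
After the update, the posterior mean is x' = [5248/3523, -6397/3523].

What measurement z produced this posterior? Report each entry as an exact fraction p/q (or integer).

z = [-1, -3]

x̄ = F·x = [1, -1]
P̄ = F·P·Fᵀ + Q = [33 -30; -30 33]
S = H·P̄·Hᵀ + R = [55 -18; -18 134]
K = P̄·Hᵀ·S⁻¹ = [9/3523 -1734/3523; 1143/3523 1731/3523]
x' − x̄ = [1725/3523, -2874/3523] = K·y
y = (KᵀK)⁻¹·Kᵀ·(x' − x̄) = [-1, -1]
z = y + H·x̄ = [-1, -1] + [0, -2] = [-1, -3]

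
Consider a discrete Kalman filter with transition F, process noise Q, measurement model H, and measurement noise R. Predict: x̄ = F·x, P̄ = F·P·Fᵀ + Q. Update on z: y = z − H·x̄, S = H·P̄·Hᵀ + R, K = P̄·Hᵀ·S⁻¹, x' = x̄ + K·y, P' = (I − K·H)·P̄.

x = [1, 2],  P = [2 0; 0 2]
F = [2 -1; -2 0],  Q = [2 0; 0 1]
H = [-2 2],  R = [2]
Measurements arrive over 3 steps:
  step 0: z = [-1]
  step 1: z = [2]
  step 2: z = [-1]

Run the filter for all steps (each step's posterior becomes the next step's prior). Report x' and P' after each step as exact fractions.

step 0: x' = [-4/5, -33/25], P' = [4/3 16/15; 16/15 97/75]
step 1: x' = [37/377, 228/203], P' = [419/377 26/29; 26/29 237/203]
step 2: x' = [-6271/16127, -13685/16127], P' = [89233/80635 71606/80635; 71606/80635 92977/80635]

step 0: x̄ = F·x = [0, -2]
step 0: P̄ = F·P·Fᵀ + Q = [12 -8; -8 9]
step 0: y = z − H·x̄ = [3]
step 0: S = H·P̄·Hᵀ + R = [150]
step 0: K = P̄·Hᵀ·S⁻¹ = [-4/15; 17/75]
step 0: x' = x̄ + K·y = [-4/5, -33/25]
step 0: P' = (I − K·H)·P̄ = [4/3 16/15; 16/15 97/75]
step 1: x̄ = F·x = [-7/25, 8/5]
step 1: P̄ = F·P·Fᵀ + Q = [109/25 -16/5; -16/5 19/3]
step 1: y = z − H·x̄ = [-44/25]
step 1: S = H·P̄·Hᵀ + R = [5278/75]
step 1: K = P̄·Hᵀ·S⁻¹ = [-81/377; 55/203]
step 1: x' = x̄ + K·y = [37/377, 228/203]
step 1: P' = (I − K·H)·P̄ = [419/377 26/29; 26/29 237/203]
step 2: x̄ = F·x = [-2446/2639, -74/377]
step 2: P̄ = F·P·Fᵀ + Q = [10627/2639 -1000/377; -1000/377 2053/377]
step 2: y = z − H·x̄ = [-6495/2639]
step 2: S = H·P̄·Hᵀ + R = [161270/2639]
step 2: K = P̄·Hᵀ·S⁻¹ = [-17627/80635; 21371/80635]
step 2: x' = x̄ + K·y = [-6271/16127, -13685/16127]
step 2: P' = (I − K·H)·P̄ = [89233/80635 71606/80635; 71606/80635 92977/80635]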